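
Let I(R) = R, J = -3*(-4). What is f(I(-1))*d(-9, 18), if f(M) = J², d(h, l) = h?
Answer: -1296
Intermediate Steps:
J = 12
f(M) = 144 (f(M) = 12² = 144)
f(I(-1))*d(-9, 18) = 144*(-9) = -1296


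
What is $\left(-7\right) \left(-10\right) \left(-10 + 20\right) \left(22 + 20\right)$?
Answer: $29400$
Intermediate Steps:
$\left(-7\right) \left(-10\right) \left(-10 + 20\right) \left(22 + 20\right) = 70 \cdot 10 \cdot 42 = 70 \cdot 420 = 29400$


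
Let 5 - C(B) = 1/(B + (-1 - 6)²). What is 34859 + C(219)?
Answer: 9343551/268 ≈ 34864.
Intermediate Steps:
C(B) = 5 - 1/(49 + B) (C(B) = 5 - 1/(B + (-1 - 6)²) = 5 - 1/(B + (-7)²) = 5 - 1/(B + 49) = 5 - 1/(49 + B))
34859 + C(219) = 34859 + (244 + 5*219)/(49 + 219) = 34859 + (244 + 1095)/268 = 34859 + (1/268)*1339 = 34859 + 1339/268 = 9343551/268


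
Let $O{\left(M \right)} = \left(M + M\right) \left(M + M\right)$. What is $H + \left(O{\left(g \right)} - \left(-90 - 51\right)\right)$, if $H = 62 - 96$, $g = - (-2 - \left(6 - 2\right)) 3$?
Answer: $1403$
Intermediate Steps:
$g = 18$ ($g = - (-2 - \left(6 - 2\right)) 3 = - (-2 - 4) 3 = \left(-1\right) \left(-6\right) 3 = 6 \cdot 3 = 18$)
$H = -34$ ($H = 62 - 96 = -34$)
$O{\left(M \right)} = 4 M^{2}$ ($O{\left(M \right)} = 2 M 2 M = 4 M^{2}$)
$H + \left(O{\left(g \right)} - \left(-90 - 51\right)\right) = -34 + \left(4 \cdot 18^{2} - \left(-90 - 51\right)\right) = -34 + \left(4 \cdot 324 - -141\right) = -34 + \left(1296 + 141\right) = -34 + 1437 = 1403$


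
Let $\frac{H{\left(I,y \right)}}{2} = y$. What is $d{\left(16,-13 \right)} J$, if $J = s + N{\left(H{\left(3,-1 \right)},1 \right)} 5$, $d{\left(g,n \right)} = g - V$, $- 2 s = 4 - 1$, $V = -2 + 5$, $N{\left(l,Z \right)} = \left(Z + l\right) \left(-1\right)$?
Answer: $\frac{91}{2} \approx 45.5$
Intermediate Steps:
$H{\left(I,y \right)} = 2 y$
$N{\left(l,Z \right)} = - Z - l$
$V = 3$
$s = - \frac{3}{2}$ ($s = - \frac{4 - 1}{2} = \left(- \frac{1}{2}\right) 3 = - \frac{3}{2} \approx -1.5$)
$d{\left(g,n \right)} = -3 + g$ ($d{\left(g,n \right)} = g - 3 = -3 + g$)
$J = \frac{7}{2}$ ($J = - \frac{3}{2} + \left(\left(-1\right) 1 - 2 \left(-1\right)\right) 5 = - \frac{3}{2} + \left(-1 - -2\right) 5 = - \frac{3}{2} + \left(-1 + 2\right) 5 = - \frac{3}{2} + 1 \cdot 5 = - \frac{3}{2} + 5 = \frac{7}{2} \approx 3.5$)
$d{\left(16,-13 \right)} J = \left(-3 + 16\right) \frac{7}{2} = 13 \cdot \frac{7}{2} = \frac{91}{2}$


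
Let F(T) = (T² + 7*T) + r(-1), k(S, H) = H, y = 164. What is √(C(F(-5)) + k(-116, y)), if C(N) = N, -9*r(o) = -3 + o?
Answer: √1390/3 ≈ 12.428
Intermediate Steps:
r(o) = ⅓ - o/9 (r(o) = -(-3 + o)/9 = ⅓ - o/9)
F(T) = 4/9 + T² + 7*T (F(T) = (T² + 7*T) + (⅓ - ⅑*(-1)) = (T² + 7*T) + (⅓ + ⅑) = (T² + 7*T) + 4/9 = 4/9 + T² + 7*T)
√(C(F(-5)) + k(-116, y)) = √((4/9 + (-5)² + 7*(-5)) + 164) = √((4/9 + 25 - 35) + 164) = √(-86/9 + 164) = √(1390/9) = √1390/3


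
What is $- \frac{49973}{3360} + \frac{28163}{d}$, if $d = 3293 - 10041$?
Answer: $- \frac{15423053}{809760} \approx -19.046$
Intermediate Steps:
$d = -6748$
$- \frac{49973}{3360} + \frac{28163}{d} = - \frac{49973}{3360} + \frac{28163}{-6748} = \left(-49973\right) \frac{1}{3360} + 28163 \left(- \frac{1}{6748}\right) = - \frac{7139}{480} - \frac{28163}{6748} = - \frac{15423053}{809760}$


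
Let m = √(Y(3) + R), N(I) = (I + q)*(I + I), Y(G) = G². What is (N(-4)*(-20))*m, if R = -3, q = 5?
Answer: 160*√6 ≈ 391.92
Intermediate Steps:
N(I) = 2*I*(5 + I) (N(I) = (I + 5)*(I + I) = (5 + I)*(2*I) = 2*I*(5 + I))
m = √6 (m = √(3² - 3) = √(9 - 3) = √6 ≈ 2.4495)
(N(-4)*(-20))*m = ((2*(-4)*(5 - 4))*(-20))*√6 = ((2*(-4)*1)*(-20))*√6 = (-8*(-20))*√6 = 160*√6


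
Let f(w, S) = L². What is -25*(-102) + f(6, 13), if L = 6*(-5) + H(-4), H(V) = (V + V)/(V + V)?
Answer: 3391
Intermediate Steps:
H(V) = 1 (H(V) = (2*V)/((2*V)) = (2*V)*(1/(2*V)) = 1)
L = -29 (L = 6*(-5) + 1 = -30 + 1 = -29)
f(w, S) = 841 (f(w, S) = (-29)² = 841)
-25*(-102) + f(6, 13) = -25*(-102) + 841 = 2550 + 841 = 3391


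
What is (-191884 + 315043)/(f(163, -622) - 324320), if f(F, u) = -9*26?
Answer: -123159/324554 ≈ -0.37947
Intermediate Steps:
f(F, u) = -234
(-191884 + 315043)/(f(163, -622) - 324320) = (-191884 + 315043)/(-234 - 324320) = 123159/(-324554) = 123159*(-1/324554) = -123159/324554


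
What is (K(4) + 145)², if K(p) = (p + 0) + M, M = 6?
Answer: 24025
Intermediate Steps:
K(p) = 6 + p (K(p) = (p + 0) + 6 = p + 6 = 6 + p)
(K(4) + 145)² = ((6 + 4) + 145)² = (10 + 145)² = 155² = 24025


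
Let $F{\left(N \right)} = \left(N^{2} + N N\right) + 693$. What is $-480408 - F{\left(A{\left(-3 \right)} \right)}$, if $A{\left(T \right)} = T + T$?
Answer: $-481173$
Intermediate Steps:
$A{\left(T \right)} = 2 T$
$F{\left(N \right)} = 693 + 2 N^{2}$ ($F{\left(N \right)} = \left(N^{2} + N^{2}\right) + 693 = 2 N^{2} + 693 = 693 + 2 N^{2}$)
$-480408 - F{\left(A{\left(-3 \right)} \right)} = -480408 - \left(693 + 2 \left(2 \left(-3\right)\right)^{2}\right) = -480408 - \left(693 + 2 \left(-6\right)^{2}\right) = -480408 - \left(693 + 2 \cdot 36\right) = -480408 - \left(693 + 72\right) = -480408 - 765 = -481173$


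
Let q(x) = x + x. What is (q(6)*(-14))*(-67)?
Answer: 11256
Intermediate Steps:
q(x) = 2*x
(q(6)*(-14))*(-67) = ((2*6)*(-14))*(-67) = (12*(-14))*(-67) = -168*(-67) = 11256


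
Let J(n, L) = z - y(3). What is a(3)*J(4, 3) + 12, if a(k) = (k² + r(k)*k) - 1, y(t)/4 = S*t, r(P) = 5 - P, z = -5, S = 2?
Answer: -394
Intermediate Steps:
y(t) = 8*t (y(t) = 4*(2*t) = 8*t)
a(k) = -1 + k² + k*(5 - k) (a(k) = (k² + (5 - k)*k) - 1 = (k² + k*(5 - k)) - 1 = -1 + k² + k*(5 - k))
J(n, L) = -29 (J(n, L) = -5 - 8*3 = -5 - 1*24 = -5 - 24 = -29)
a(3)*J(4, 3) + 12 = (-1 + 5*3)*(-29) + 12 = (-1 + 15)*(-29) + 12 = 14*(-29) + 12 = -406 + 12 = -394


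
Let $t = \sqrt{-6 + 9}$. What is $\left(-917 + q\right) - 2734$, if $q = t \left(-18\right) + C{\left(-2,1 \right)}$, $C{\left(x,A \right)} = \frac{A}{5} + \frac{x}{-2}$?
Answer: $- \frac{18249}{5} - 18 \sqrt{3} \approx -3681.0$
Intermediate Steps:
$C{\left(x,A \right)} = - \frac{x}{2} + \frac{A}{5}$ ($C{\left(x,A \right)} = A \frac{1}{5} + x \left(- \frac{1}{2}\right) = \frac{A}{5} - \frac{x}{2} = - \frac{x}{2} + \frac{A}{5}$)
$t = \sqrt{3} \approx 1.732$
$q = \frac{6}{5} - 18 \sqrt{3}$ ($q = \sqrt{3} \left(-18\right) + \left(\left(- \frac{1}{2}\right) \left(-2\right) + \frac{1}{5} \cdot 1\right) = - 18 \sqrt{3} + \left(1 + \frac{1}{5}\right) = - 18 \sqrt{3} + \frac{6}{5} = \frac{6}{5} - 18 \sqrt{3} \approx -29.977$)
$\left(-917 + q\right) - 2734 = \left(-917 + \left(\frac{6}{5} - 18 \sqrt{3}\right)\right) - 2734 = \left(- \frac{4579}{5} - 18 \sqrt{3}\right) - 2734 = - \frac{18249}{5} - 18 \sqrt{3}$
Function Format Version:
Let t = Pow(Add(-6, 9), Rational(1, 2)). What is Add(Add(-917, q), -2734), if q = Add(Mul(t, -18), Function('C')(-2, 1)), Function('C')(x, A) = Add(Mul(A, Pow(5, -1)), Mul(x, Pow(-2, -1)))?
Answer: Add(Rational(-18249, 5), Mul(-18, Pow(3, Rational(1, 2)))) ≈ -3681.0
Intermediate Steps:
Function('C')(x, A) = Add(Mul(Rational(-1, 2), x), Mul(Rational(1, 5), A)) (Function('C')(x, A) = Add(Mul(A, Rational(1, 5)), Mul(x, Rational(-1, 2))) = Add(Mul(Rational(1, 5), A), Mul(Rational(-1, 2), x)) = Add(Mul(Rational(-1, 2), x), Mul(Rational(1, 5), A)))
t = Pow(3, Rational(1, 2)) ≈ 1.7320
q = Add(Rational(6, 5), Mul(-18, Pow(3, Rational(1, 2)))) (q = Add(Mul(Pow(3, Rational(1, 2)), -18), Add(Mul(Rational(-1, 2), -2), Mul(Rational(1, 5), 1))) = Add(Mul(-18, Pow(3, Rational(1, 2))), Add(1, Rational(1, 5))) = Add(Mul(-18, Pow(3, Rational(1, 2))), Rational(6, 5)) = Add(Rational(6, 5), Mul(-18, Pow(3, Rational(1, 2)))) ≈ -29.977)
Add(Add(-917, q), -2734) = Add(Add(-917, Add(Rational(6, 5), Mul(-18, Pow(3, Rational(1, 2))))), -2734) = Add(Add(Rational(-4579, 5), Mul(-18, Pow(3, Rational(1, 2)))), -2734) = Add(Rational(-18249, 5), Mul(-18, Pow(3, Rational(1, 2))))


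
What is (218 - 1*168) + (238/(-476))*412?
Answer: -156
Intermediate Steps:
(218 - 1*168) + (238/(-476))*412 = (218 - 168) + (238*(-1/476))*412 = 50 - ½*412 = 50 - 206 = -156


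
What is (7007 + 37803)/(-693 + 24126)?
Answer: 44810/23433 ≈ 1.9123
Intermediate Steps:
(7007 + 37803)/(-693 + 24126) = 44810/23433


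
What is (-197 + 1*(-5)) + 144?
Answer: -58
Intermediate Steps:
(-197 + 1*(-5)) + 144 = (-197 - 5) + 144 = -202 + 144 = -58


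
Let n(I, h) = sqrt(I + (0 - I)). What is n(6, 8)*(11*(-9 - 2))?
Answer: 0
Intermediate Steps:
n(I, h) = 0 (n(I, h) = sqrt(I - I) = sqrt(0) = 0)
n(6, 8)*(11*(-9 - 2)) = 0*(11*(-9 - 2)) = 0*(11*(-11)) = 0*(-121) = 0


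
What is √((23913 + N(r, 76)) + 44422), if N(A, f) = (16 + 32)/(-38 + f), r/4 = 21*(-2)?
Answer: √24669391/19 ≈ 261.41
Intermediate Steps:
r = -168 (r = 4*(21*(-2)) = 4*(-42) = -168)
N(A, f) = 48/(-38 + f)
√((23913 + N(r, 76)) + 44422) = √((23913 + 48/(-38 + 76)) + 44422) = √((23913 + 48/38) + 44422) = √((23913 + 48*(1/38)) + 44422) = √((23913 + 24/19) + 44422) = √(454371/19 + 44422) = √(1298389/19) = √24669391/19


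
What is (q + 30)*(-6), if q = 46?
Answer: -456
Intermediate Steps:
(q + 30)*(-6) = (46 + 30)*(-6) = 76*(-6) = -456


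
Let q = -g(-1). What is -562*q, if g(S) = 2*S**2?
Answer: 1124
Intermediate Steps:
q = -2 (q = -2*(-1)**2 = -2 ≈ -2.0000)
-562*q = -562*(-2) = 1124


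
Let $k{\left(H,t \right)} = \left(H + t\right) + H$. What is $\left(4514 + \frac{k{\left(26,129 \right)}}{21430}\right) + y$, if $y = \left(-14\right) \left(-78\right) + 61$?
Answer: $\frac{121443991}{21430} \approx 5667.0$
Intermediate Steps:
$k{\left(H,t \right)} = t + 2 H$
$y = 1153$ ($y = 1092 + 61 = 1153$)
$\left(4514 + \frac{k{\left(26,129 \right)}}{21430}\right) + y = \left(4514 + \frac{129 + 2 \cdot 26}{21430}\right) + 1153 = \left(4514 + \left(129 + 52\right) \frac{1}{21430}\right) + 1153 = \left(4514 + 181 \cdot \frac{1}{21430}\right) + 1153 = \left(4514 + \frac{181}{21430}\right) + 1153 = \frac{96735201}{21430} + 1153 = \frac{121443991}{21430}$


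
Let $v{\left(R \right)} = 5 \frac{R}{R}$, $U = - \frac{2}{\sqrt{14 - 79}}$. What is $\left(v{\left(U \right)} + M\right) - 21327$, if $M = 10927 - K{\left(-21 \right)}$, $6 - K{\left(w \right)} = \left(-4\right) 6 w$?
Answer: $-9897$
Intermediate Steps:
$K{\left(w \right)} = 6 + 24 w$ ($K{\left(w \right)} = 6 - \left(-4\right) 6 w = 6 - - 24 w = 6 + 24 w$)
$U = \frac{2 i \sqrt{65}}{65}$ ($U = - \frac{2}{\sqrt{-65}} = - \frac{2}{i \sqrt{65}} = - 2 \left(- \frac{i \sqrt{65}}{65}\right) = \frac{2 i \sqrt{65}}{65} \approx 0.24807 i$)
$M = 11425$ ($M = 10927 - \left(6 + 24 \left(-21\right)\right) = 10927 - \left(6 - 504\right) = 10927 - -498 = 10927 + 498 = 11425$)
$v{\left(R \right)} = 5$ ($v{\left(R \right)} = 5 \cdot 1 = 5$)
$\left(v{\left(U \right)} + M\right) - 21327 = \left(5 + 11425\right) - 21327 = 11430 - 21327 = -9897$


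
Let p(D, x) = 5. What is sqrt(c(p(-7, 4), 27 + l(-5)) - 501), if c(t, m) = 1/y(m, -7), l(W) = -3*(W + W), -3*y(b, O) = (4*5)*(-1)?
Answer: 3*I*sqrt(5565)/10 ≈ 22.38*I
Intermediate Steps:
y(b, O) = 20/3 (y(b, O) = -4*5*(-1)/3 = -20*(-1)/3 = -1/3*(-20) = 20/3)
l(W) = -6*W
c(t, m) = 3/20 (c(t, m) = 1/(20/3) = 3/20)
sqrt(c(p(-7, 4), 27 + l(-5)) - 501) = sqrt(3/20 - 501) = sqrt(-10017/20) = 3*I*sqrt(5565)/10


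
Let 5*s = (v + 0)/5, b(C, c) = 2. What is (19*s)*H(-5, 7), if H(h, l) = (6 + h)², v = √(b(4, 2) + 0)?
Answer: 19*√2/25 ≈ 1.0748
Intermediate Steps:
v = √2 (v = √(2 + 0) = √2 ≈ 1.4142)
s = √2/25 (s = ((√2 + 0)/5)/5 = (√2*(⅕))/5 = (√2/5)/5 = √2/25 ≈ 0.056569)
(19*s)*H(-5, 7) = (19*(√2/25))*(6 - 5)² = (19*√2/25)*1² = (19*√2/25)*1 = 19*√2/25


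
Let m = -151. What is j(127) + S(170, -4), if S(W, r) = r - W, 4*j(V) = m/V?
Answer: -88543/508 ≈ -174.30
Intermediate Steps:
j(V) = -151/(4*V) (j(V) = (-151/V)/4 = -151/(4*V))
j(127) + S(170, -4) = -151/4/127 + (-4 - 1*170) = -151/4*1/127 + (-4 - 170) = -151/508 - 174 = -88543/508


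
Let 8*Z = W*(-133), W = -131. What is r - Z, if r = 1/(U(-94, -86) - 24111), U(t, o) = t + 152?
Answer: -419075427/192424 ≈ -2177.9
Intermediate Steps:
U(t, o) = 152 + t
Z = 17423/8 (Z = (-131*(-133))/8 = (1/8)*17423 = 17423/8 ≈ 2177.9)
r = -1/24053 (r = 1/((152 - 94) - 24111) = 1/(58 - 24111) = 1/(-24053) = -1/24053 ≈ -4.1575e-5)
r - Z = -1/24053 - 1*17423/8 = -1/24053 - 17423/8 = -419075427/192424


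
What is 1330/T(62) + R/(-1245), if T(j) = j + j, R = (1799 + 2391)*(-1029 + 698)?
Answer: 17363021/15438 ≈ 1124.7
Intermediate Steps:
R = -1386890 (R = 4190*(-331) = -1386890)
T(j) = 2*j
1330/T(62) + R/(-1245) = 1330/((2*62)) - 1386890/(-1245) = 1330/124 - 1386890*(-1/1245) = 1330*(1/124) + 277378/249 = 665/62 + 277378/249 = 17363021/15438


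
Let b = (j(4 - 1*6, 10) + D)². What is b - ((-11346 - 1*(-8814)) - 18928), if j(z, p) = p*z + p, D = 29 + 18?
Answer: 22829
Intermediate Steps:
D = 47
j(z, p) = p + p*z
b = 1369 (b = (10*(1 + (4 - 1*6)) + 47)² = (10*(1 + (4 - 6)) + 47)² = (10*(1 - 2) + 47)² = (10*(-1) + 47)² = (-10 + 47)² = 37² = 1369)
b - ((-11346 - 1*(-8814)) - 18928) = 1369 - ((-11346 - 1*(-8814)) - 18928) = 1369 - ((-11346 + 8814) - 18928) = 1369 - (-2532 - 18928) = 1369 - 1*(-21460) = 1369 + 21460 = 22829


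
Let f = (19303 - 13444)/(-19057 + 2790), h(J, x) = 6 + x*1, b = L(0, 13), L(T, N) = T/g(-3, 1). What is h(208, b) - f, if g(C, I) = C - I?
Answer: 103461/16267 ≈ 6.3602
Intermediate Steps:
L(T, N) = -T/4 (L(T, N) = T/(-3 - 1*1) = T/(-3 - 1) = T/(-4) = T*(-1/4) = -T/4)
b = 0 (b = -1/4*0 = 0)
h(J, x) = 6 + x
f = -5859/16267 (f = 5859/(-16267) = 5859*(-1/16267) = -5859/16267 ≈ -0.36018)
h(208, b) - f = (6 + 0) - 1*(-5859/16267) = 6 + 5859/16267 = 103461/16267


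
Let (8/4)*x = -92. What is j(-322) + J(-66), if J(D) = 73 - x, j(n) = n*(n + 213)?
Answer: 35217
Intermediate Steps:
x = -46 (x = (½)*(-92) = -46)
j(n) = n*(213 + n)
J(D) = 119 (J(D) = 73 - 1*(-46) = 73 + 46 = 119)
j(-322) + J(-66) = -322*(213 - 322) + 119 = -322*(-109) + 119 = 35098 + 119 = 35217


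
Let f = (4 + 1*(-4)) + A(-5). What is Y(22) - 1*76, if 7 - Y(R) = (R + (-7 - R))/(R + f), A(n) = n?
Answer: -1166/17 ≈ -68.588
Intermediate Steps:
f = -5 (f = (4 + 1*(-4)) - 5 = (4 - 4) - 5 = 0 - 5 = -5)
Y(R) = 7 + 7/(-5 + R) (Y(R) = 7 - (R + (-7 - R))/(R - 5) = 7 - (-7)/(-5 + R) = 7 + 7/(-5 + R))
Y(22) - 1*76 = 7*(-4 + 22)/(-5 + 22) - 1*76 = 7*18/17 - 76 = 7*(1/17)*18 - 76 = 126/17 - 76 = -1166/17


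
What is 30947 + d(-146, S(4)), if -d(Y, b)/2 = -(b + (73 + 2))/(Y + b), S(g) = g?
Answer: 2197158/71 ≈ 30946.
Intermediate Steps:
d(Y, b) = 2*(75 + b)/(Y + b) (d(Y, b) = -(-2)*(b + (73 + 2))/(Y + b) = -(-2)*(b + 75)/(Y + b) = -(-2)*(75 + b)/(Y + b) = 2*(75 + b)/(Y + b))
30947 + d(-146, S(4)) = 30947 + 2*(75 + 4)/(-146 + 4) = 30947 + 2*79/(-142) = 30947 + 2*(-1/142)*79 = 30947 - 79/71 = 2197158/71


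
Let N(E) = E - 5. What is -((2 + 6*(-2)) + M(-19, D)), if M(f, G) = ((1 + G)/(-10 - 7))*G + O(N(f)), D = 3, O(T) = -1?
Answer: 199/17 ≈ 11.706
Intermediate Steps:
N(E) = -5 + E
M(f, G) = -1 + G*(-1/17 - G/17) (M(f, G) = ((1 + G)/(-10 - 7))*G - 1 = ((1 + G)/(-17))*G - 1 = ((1 + G)*(-1/17))*G - 1 = (-1/17 - G/17)*G - 1 = G*(-1/17 - G/17) - 1 = -1 + G*(-1/17 - G/17))
-((2 + 6*(-2)) + M(-19, D)) = -((2 + 6*(-2)) + (-1 - 1/17*3 - 1/17*3**2)) = -((2 - 12) + (-1 - 3/17 - 1/17*9)) = -(-10 + (-1 - 3/17 - 9/17)) = -(-10 - 29/17) = -1*(-199/17) = 199/17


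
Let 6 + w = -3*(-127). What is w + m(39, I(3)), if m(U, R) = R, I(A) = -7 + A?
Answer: 371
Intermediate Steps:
w = 375 (w = -6 - 3*(-127) = -6 + 381 = 375)
w + m(39, I(3)) = 375 + (-7 + 3) = 375 - 4 = 371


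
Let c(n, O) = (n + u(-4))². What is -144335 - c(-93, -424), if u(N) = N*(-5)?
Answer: -149664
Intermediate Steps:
u(N) = -5*N
c(n, O) = (20 + n)² (c(n, O) = (n - 5*(-4))² = (n + 20)² = (20 + n)²)
-144335 - c(-93, -424) = -144335 - (20 - 93)² = -144335 - 1*(-73)² = -144335 - 1*5329 = -144335 - 5329 = -149664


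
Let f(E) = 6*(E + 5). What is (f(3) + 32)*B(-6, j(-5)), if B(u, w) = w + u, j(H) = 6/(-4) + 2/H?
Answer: -632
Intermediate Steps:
f(E) = 30 + 6*E (f(E) = 6*(5 + E) = 30 + 6*E)
j(H) = -3/2 + 2/H (j(H) = 6*(-1/4) + 2/H = -3/2 + 2/H)
B(u, w) = u + w
(f(3) + 32)*B(-6, j(-5)) = ((30 + 6*3) + 32)*(-6 + (-3/2 + 2/(-5))) = ((30 + 18) + 32)*(-6 + (-3/2 + 2*(-1/5))) = (48 + 32)*(-6 + (-3/2 - 2/5)) = 80*(-6 - 19/10) = 80*(-79/10) = -632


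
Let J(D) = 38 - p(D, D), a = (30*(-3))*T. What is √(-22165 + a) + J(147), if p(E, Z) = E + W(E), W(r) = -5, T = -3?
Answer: -104 + I*√21895 ≈ -104.0 + 147.97*I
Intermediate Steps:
p(E, Z) = -5 + E (p(E, Z) = E - 5 = -5 + E)
a = 270 (a = (30*(-3))*(-3) = -90*(-3) = 270)
J(D) = 43 - D (J(D) = 38 - (-5 + D) = 38 + (5 - D) = 43 - D)
√(-22165 + a) + J(147) = √(-22165 + 270) + (43 - 1*147) = √(-21895) + (43 - 147) = I*√21895 - 104 = -104 + I*√21895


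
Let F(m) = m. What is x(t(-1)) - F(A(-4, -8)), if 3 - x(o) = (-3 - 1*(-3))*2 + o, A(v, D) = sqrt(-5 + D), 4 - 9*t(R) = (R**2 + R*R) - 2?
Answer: 23/9 - I*sqrt(13) ≈ 2.5556 - 3.6056*I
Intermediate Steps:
t(R) = 2/3 - 2*R**2/9 (t(R) = 4/9 - ((R**2 + R*R) - 2)/9 = 4/9 - ((R**2 + R**2) - 2)/9 = 4/9 - (2*R**2 - 2)/9 = 4/9 - (-2 + 2*R**2)/9 = 4/9 + (2/9 - 2*R**2/9) = 2/3 - 2*R**2/9)
x(o) = 3 - o (x(o) = 3 - ((-3 - 1*(-3))*2 + o) = 3 - ((-3 + 3)*2 + o) = 3 - (0*2 + o) = 3 - (0 + o) = 3 - o)
x(t(-1)) - F(A(-4, -8)) = (3 - (2/3 - 2/9*(-1)**2)) - sqrt(-5 - 8) = (3 - (2/3 - 2/9*1)) - sqrt(-13) = (3 - (2/3 - 2/9)) - I*sqrt(13) = (3 - 1*4/9) - I*sqrt(13) = (3 - 4/9) - I*sqrt(13) = 23/9 - I*sqrt(13)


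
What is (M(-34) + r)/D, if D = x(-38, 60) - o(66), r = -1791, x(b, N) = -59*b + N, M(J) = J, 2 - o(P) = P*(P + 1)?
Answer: -1825/6722 ≈ -0.27150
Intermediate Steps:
o(P) = 2 - P*(1 + P) (o(P) = 2 - P*(P + 1) = 2 - P*(1 + P))
x(b, N) = N - 59*b
D = 6722 (D = (60 - 59*(-38)) - (2 - 1*66 - 1*66²) = (60 + 2242) - (2 - 66 - 1*4356) = 2302 - (2 - 66 - 4356) = 2302 - 1*(-4420) = 2302 + 4420 = 6722)
(M(-34) + r)/D = (-34 - 1791)/6722 = -1825*1/6722 = -1825/6722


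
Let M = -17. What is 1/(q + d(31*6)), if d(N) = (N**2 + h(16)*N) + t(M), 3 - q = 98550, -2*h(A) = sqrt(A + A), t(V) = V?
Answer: -1999/127863383 + 93*sqrt(2)/1022907064 ≈ -1.5505e-5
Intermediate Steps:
h(A) = -sqrt(2)*sqrt(A)/2 (h(A) = -sqrt(A + A)/2 = -sqrt(2)*sqrt(A)/2)
q = -98547 (q = 3 - 1*98550 = 3 - 98550 = -98547)
d(N) = -17 + N**2 - 2*N*sqrt(2) (d(N) = (N**2 + (-sqrt(2)*sqrt(16)/2)*N) - 17 = (N**2 + (-1/2*sqrt(2)*4)*N) - 17 = (N**2 + (-2*sqrt(2))*N) - 17 = (N**2 - 2*N*sqrt(2)) - 17 = -17 + N**2 - 2*N*sqrt(2))
1/(q + d(31*6)) = 1/(-98547 + (-17 + (31*6)**2 - 2*31*6*sqrt(2))) = 1/(-98547 + (-17 + 186**2 - 2*186*sqrt(2))) = 1/(-98547 + (-17 + 34596 - 372*sqrt(2))) = 1/(-98547 + (34579 - 372*sqrt(2))) = 1/(-63968 - 372*sqrt(2))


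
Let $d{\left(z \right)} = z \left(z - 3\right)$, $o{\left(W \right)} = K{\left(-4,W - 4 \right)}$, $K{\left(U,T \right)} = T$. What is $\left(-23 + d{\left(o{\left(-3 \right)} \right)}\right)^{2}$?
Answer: $2209$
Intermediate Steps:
$o{\left(W \right)} = -4 + W$ ($o{\left(W \right)} = W - 4 = -4 + W$)
$d{\left(z \right)} = z \left(-3 + z\right)$
$\left(-23 + d{\left(o{\left(-3 \right)} \right)}\right)^{2} = \left(-23 + \left(-4 - 3\right) \left(-3 - 7\right)\right)^{2} = \left(-23 - 7 \left(-3 - 7\right)\right)^{2} = \left(-23 - -70\right)^{2} = \left(-23 + 70\right)^{2} = 47^{2} = 2209$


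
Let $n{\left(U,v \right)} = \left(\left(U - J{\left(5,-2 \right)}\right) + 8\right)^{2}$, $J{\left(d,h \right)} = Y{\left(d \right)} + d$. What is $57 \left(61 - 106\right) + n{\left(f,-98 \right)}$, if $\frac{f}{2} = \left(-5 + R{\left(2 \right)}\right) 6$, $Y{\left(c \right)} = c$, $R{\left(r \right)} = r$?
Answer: $-1121$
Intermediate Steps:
$J{\left(d,h \right)} = 2 d$ ($J{\left(d,h \right)} = d + d = 2 d$)
$f = -36$ ($f = 2 \left(-5 + 2\right) 6 = 2 \left(\left(-3\right) 6\right) = 2 \left(-18\right) = -36$)
$n{\left(U,v \right)} = \left(-2 + U\right)^{2}$ ($n{\left(U,v \right)} = \left(\left(U - 2 \cdot 5\right) + 8\right)^{2} = \left(\left(U - 10\right) + 8\right)^{2} = \left(\left(-10 + U\right) + 8\right)^{2} = \left(-2 + U\right)^{2}$)
$57 \left(61 - 106\right) + n{\left(f,-98 \right)} = 57 \left(61 - 106\right) + \left(-2 - 36\right)^{2} = 57 \left(-45\right) + \left(-38\right)^{2} = -2565 + 1444 = -1121$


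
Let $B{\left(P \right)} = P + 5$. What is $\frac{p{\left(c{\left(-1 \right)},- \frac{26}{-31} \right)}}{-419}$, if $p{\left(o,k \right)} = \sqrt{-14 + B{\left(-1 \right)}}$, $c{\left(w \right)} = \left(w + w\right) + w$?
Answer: $- \frac{i \sqrt{10}}{419} \approx - 0.0075472 i$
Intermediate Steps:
$B{\left(P \right)} = 5 + P$
$c{\left(w \right)} = 3 w$ ($c{\left(w \right)} = 2 w + w = 3 w$)
$p{\left(o,k \right)} = i \sqrt{10}$ ($p{\left(o,k \right)} = \sqrt{-14 + \left(5 - 1\right)} = \sqrt{-14 + 4} = \sqrt{-10} = i \sqrt{10}$)
$\frac{p{\left(c{\left(-1 \right)},- \frac{26}{-31} \right)}}{-419} = \frac{i \sqrt{10}}{-419} = i \sqrt{10} \left(- \frac{1}{419}\right) = - \frac{i \sqrt{10}}{419}$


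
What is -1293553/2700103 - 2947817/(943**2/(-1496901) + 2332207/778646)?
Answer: -9277140958068817309812055/7556704860162906259 ≈ -1.2277e+6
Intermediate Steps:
-1293553/2700103 - 2947817/(943**2/(-1496901) + 2332207/778646) = -1293553*1/2700103 - 2947817/(889249*(-1/1496901) + 2332207*(1/778646)) = -1293553/2700103 - 2947817/(-889249/1496901 + 2332207/778646) = -1293553/2700103 - 2947817/2798672813653/1165555976046 = -1293553/2700103 - 2947817*1165555976046/2798672813653 = -1293553/2700103 - 3435845720639991582/2798672813653 = -9277140958068817309812055/7556704860162906259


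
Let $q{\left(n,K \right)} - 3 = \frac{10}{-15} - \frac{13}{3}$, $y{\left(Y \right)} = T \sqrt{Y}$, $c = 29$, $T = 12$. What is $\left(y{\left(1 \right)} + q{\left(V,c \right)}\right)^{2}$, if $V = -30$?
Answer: $100$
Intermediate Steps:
$y{\left(Y \right)} = 12 \sqrt{Y}$
$q{\left(n,K \right)} = -2$ ($q{\left(n,K \right)} = 3 + \left(\frac{10}{-15} - \frac{13}{3}\right) = 3 + \left(10 \left(- \frac{1}{15}\right) - \frac{13}{3}\right) = 3 - 5 = -2$)
$\left(y{\left(1 \right)} + q{\left(V,c \right)}\right)^{2} = \left(12 \sqrt{1} - 2\right)^{2} = \left(12 \cdot 1 - 2\right)^{2} = \left(12 - 2\right)^{2} = 10^{2} = 100$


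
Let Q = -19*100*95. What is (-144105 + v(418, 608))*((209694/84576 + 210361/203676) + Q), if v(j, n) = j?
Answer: 18614954970964836335/717754224 ≈ 2.5935e+10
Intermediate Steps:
Q = -180500 (Q = -1900*95 = -180500)
(-144105 + v(418, 608))*((209694/84576 + 210361/203676) + Q) = (-144105 + 418)*((209694/84576 + 210361/203676) - 180500) = -143687*((209694*(1/84576) + 210361*(1/203676)) - 180500) = -143687*((34949/14096 + 210361/203676) - 180500) = -143687*(2520880295/717754224 - 180500) = -143687*(-129552116551705/717754224) = 18614954970964836335/717754224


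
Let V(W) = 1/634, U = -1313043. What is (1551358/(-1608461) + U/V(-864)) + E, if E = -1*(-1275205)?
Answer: -1336943225667635/1608461 ≈ -8.3119e+8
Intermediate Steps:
E = 1275205
V(W) = 1/634
(1551358/(-1608461) + U/V(-864)) + E = (1551358/(-1608461) - 1313043/1/634) + 1275205 = (1551358*(-1/1608461) - 1313043*634) + 1275205 = (-1551358/1608461 - 832469262) + 1275205 = -1338994343177140/1608461 + 1275205 = -1336943225667635/1608461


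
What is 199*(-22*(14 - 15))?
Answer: 4378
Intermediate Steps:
199*(-22*(14 - 15)) = 199*(-22*(-1)) = 199*22 = 4378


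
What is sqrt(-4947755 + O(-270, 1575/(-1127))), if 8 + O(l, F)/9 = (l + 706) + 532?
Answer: I*sqrt(4939115) ≈ 2222.4*I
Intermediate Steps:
O(l, F) = 11070 + 9*l (O(l, F) = -72 + 9*((l + 706) + 532) = -72 + 9*((706 + l) + 532) = -72 + 9*(1238 + l) = -72 + (11142 + 9*l) = 11070 + 9*l)
sqrt(-4947755 + O(-270, 1575/(-1127))) = sqrt(-4947755 + (11070 + 9*(-270))) = sqrt(-4947755 + (11070 - 2430)) = sqrt(-4947755 + 8640) = sqrt(-4939115) = I*sqrt(4939115)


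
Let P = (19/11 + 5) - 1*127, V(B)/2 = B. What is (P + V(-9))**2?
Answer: 2313441/121 ≈ 19119.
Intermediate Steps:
V(B) = 2*B
P = -1323/11 (P = (19*(1/11) + 5) - 127 = (19/11 + 5) - 127 = 74/11 - 127 = -1323/11 ≈ -120.27)
(P + V(-9))**2 = (-1323/11 + 2*(-9))**2 = (-1323/11 - 18)**2 = (-1521/11)**2 = 2313441/121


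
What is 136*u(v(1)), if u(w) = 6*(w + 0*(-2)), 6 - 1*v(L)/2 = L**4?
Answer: 8160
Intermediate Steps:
v(L) = 12 - 2*L**4
u(w) = 6*w (u(w) = 6*(w + 0) = 6*w)
136*u(v(1)) = 136*(6*(12 - 2*1**4)) = 136*(6*(12 - 2*1)) = 136*(6*(12 - 2)) = 136*(6*10) = 136*60 = 8160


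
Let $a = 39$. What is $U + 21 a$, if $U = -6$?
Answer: $813$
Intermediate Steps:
$U + 21 a = -6 + 21 \cdot 39 = -6 + 819 = 813$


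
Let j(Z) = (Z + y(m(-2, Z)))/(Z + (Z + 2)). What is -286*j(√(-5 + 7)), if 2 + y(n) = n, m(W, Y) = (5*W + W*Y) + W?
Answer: -1716 + 1859*√2 ≈ 913.02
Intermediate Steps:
m(W, Y) = 6*W + W*Y
y(n) = -2 + n
j(Z) = (-14 - Z)/(2 + 2*Z) (j(Z) = (Z + (-2 - 2*(6 + Z)))/(Z + (Z + 2)) = (Z + (-2 + (-12 - 2*Z)))/(Z + (2 + Z)) = (Z + (-14 - 2*Z))/(2 + 2*Z) = (-14 - Z)/(2 + 2*Z))
-286*j(√(-5 + 7)) = -143*(-14 - √(-5 + 7))/(1 + √(-5 + 7)) = -143*(-14 - √2)/(1 + √2)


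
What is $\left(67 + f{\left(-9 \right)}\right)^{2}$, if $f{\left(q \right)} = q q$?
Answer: $21904$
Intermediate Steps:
$f{\left(q \right)} = q^{2}$
$\left(67 + f{\left(-9 \right)}\right)^{2} = \left(67 + \left(-9\right)^{2}\right)^{2} = \left(67 + 81\right)^{2} = 148^{2} = 21904$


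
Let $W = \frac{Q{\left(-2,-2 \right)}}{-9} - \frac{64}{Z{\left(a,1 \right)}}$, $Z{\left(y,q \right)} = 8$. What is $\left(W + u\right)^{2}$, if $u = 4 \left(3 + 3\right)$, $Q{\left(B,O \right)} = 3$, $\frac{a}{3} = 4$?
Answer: $\frac{2209}{9} \approx 245.44$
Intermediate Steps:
$a = 12$ ($a = 3 \cdot 4 = 12$)
$u = 24$ ($u = 4 \cdot 6 = 24$)
$W = - \frac{25}{3}$ ($W = \frac{3}{-9} - \frac{64}{8} = 3 \left(- \frac{1}{9}\right) - 8 = - \frac{1}{3} - 8 = - \frac{25}{3} \approx -8.3333$)
$\left(W + u\right)^{2} = \left(- \frac{25}{3} + 24\right)^{2} = \left(\frac{47}{3}\right)^{2} = \frac{2209}{9}$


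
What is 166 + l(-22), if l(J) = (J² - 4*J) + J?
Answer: 716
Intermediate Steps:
l(J) = J² - 3*J
166 + l(-22) = 166 - 22*(-3 - 22) = 166 - 22*(-25) = 166 + 550 = 716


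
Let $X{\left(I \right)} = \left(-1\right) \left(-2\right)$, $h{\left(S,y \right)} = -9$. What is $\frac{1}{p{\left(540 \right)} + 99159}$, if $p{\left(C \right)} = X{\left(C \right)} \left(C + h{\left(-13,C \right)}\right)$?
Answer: $\frac{1}{100221} \approx 9.9779 \cdot 10^{-6}$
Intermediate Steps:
$X{\left(I \right)} = 2$
$p{\left(C \right)} = -18 + 2 C$ ($p{\left(C \right)} = 2 \left(C - 9\right) = 2 \left(-9 + C\right) = -18 + 2 C$)
$\frac{1}{p{\left(540 \right)} + 99159} = \frac{1}{\left(-18 + 2 \cdot 540\right) + 99159} = \frac{1}{\left(-18 + 1080\right) + 99159} = \frac{1}{1062 + 99159} = \frac{1}{100221}$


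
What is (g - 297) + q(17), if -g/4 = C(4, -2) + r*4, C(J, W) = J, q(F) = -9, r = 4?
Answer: -386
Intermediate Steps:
g = -80 (g = -4*(4 + 4*4) = -4*(4 + 16) = -4*20 = -80)
(g - 297) + q(17) = (-80 - 297) - 9 = -377 - 9 = -386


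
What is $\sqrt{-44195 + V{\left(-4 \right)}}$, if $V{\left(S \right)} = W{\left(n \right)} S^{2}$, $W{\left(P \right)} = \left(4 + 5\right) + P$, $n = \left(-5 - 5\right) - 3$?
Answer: $i \sqrt{44259} \approx 210.38 i$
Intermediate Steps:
$n = -13$ ($n = -10 - 3 = -13$)
$W{\left(P \right)} = 9 + P$
$V{\left(S \right)} = - 4 S^{2}$ ($V{\left(S \right)} = \left(9 - 13\right) S^{2} = - 4 S^{2}$)
$\sqrt{-44195 + V{\left(-4 \right)}} = \sqrt{-44195 - 4 \left(-4\right)^{2}} = \sqrt{-44195 - 64} = \sqrt{-44259} = i \sqrt{44259}$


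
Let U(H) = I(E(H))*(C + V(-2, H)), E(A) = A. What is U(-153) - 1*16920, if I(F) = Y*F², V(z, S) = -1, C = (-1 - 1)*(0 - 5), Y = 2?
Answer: 404442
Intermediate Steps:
C = 10 (C = -2*(-5) = 10)
I(F) = 2*F²
U(H) = 18*H² (U(H) = (2*H²)*(10 - 1) = (2*H²)*9 = 18*H²)
U(-153) - 1*16920 = 18*(-153)² - 1*16920 = 18*23409 - 16920 = 421362 - 16920 = 404442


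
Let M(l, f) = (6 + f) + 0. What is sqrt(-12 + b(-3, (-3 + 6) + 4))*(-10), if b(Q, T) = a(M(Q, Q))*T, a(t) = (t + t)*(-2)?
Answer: -40*I*sqrt(6) ≈ -97.98*I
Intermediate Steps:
M(l, f) = 6 + f
a(t) = -4*t (a(t) = (2*t)*(-2) = -4*t)
b(Q, T) = T*(-24 - 4*Q) (b(Q, T) = (-4*(6 + Q))*T = (-24 - 4*Q)*T = T*(-24 - 4*Q))
sqrt(-12 + b(-3, (-3 + 6) + 4))*(-10) = sqrt(-12 + 4*((-3 + 6) + 4)*(-6 - 1*(-3)))*(-10) = sqrt(-12 + 4*(3 + 4)*(-6 + 3))*(-10) = sqrt(-12 + 4*7*(-3))*(-10) = sqrt(-12 - 84)*(-10) = sqrt(-96)*(-10) = (4*I*sqrt(6))*(-10) = -40*I*sqrt(6)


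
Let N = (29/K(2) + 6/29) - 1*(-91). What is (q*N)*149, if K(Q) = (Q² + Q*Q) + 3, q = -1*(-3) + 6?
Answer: 40144176/319 ≈ 1.2584e+5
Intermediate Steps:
q = 9 (q = 3 + 6 = 9)
K(Q) = 3 + 2*Q² (K(Q) = (Q² + Q²) + 3 = 2*Q² + 3 = 3 + 2*Q²)
N = 29936/319 (N = (29/(3 + 2*2²) + 6/29) - 1*(-91) = (29/(3 + 2*4) + 6*(1/29)) + 91 = (29/(3 + 8) + 6/29) + 91 = (29/11 + 6/29) + 91 = 907/319 + 91 = 29936/319 ≈ 93.843)
(q*N)*149 = (9*(29936/319))*149 = (269424/319)*149 = 40144176/319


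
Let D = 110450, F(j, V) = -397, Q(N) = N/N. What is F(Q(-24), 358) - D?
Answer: -110847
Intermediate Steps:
Q(N) = 1
F(Q(-24), 358) - D = -397 - 1*110450 = -397 - 110450 = -110847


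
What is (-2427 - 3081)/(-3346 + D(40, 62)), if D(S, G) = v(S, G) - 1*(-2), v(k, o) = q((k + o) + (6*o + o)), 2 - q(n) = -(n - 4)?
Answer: 2754/1405 ≈ 1.9601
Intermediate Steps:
q(n) = -2 + n (q(n) = 2 - (-1)*(n - 4) = 2 - (-1)*(-4 + n) = 2 - (4 - n) = 2 + (-4 + n) = -2 + n)
v(k, o) = -2 + k + 8*o (v(k, o) = -2 + ((k + o) + (6*o + o)) = -2 + ((k + o) + 7*o) = -2 + (k + 8*o) = -2 + k + 8*o)
D(S, G) = S + 8*G (D(S, G) = (-2 + S + 8*G) - 1*(-2) = (-2 + S + 8*G) + 2 = S + 8*G)
(-2427 - 3081)/(-3346 + D(40, 62)) = (-2427 - 3081)/(-3346 + (40 + 8*62)) = -5508/(-3346 + (40 + 496)) = -5508/(-3346 + 536) = -5508/(-2810) = -5508*(-1/2810) = 2754/1405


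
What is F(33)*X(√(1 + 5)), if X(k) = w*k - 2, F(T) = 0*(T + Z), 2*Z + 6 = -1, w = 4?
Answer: 0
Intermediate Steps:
Z = -7/2 (Z = -3 + (½)*(-1) = -3 - ½ = -7/2 ≈ -3.5000)
F(T) = 0 (F(T) = 0*(T - 7/2) = 0*(-7/2 + T) = 0)
X(k) = -2 + 4*k (X(k) = 4*k - 2 = -2 + 4*k)
F(33)*X(√(1 + 5)) = 0*(-2 + 4*√(1 + 5)) = 0*(-2 + 4*√6) = 0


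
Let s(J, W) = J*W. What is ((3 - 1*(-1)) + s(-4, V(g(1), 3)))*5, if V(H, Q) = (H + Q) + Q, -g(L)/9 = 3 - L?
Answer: 260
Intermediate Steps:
g(L) = -27 + 9*L (g(L) = -9*(3 - L) = -27 + 9*L)
V(H, Q) = H + 2*Q
((3 - 1*(-1)) + s(-4, V(g(1), 3)))*5 = ((3 - 1*(-1)) - 4*((-27 + 9*1) + 2*3))*5 = ((3 + 1) - 4*((-27 + 9) + 6))*5 = (4 - 4*(-18 + 6))*5 = (4 - 4*(-12))*5 = (4 + 48)*5 = 52*5 = 260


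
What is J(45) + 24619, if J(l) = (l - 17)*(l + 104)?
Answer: 28791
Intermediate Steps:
J(l) = (-17 + l)*(104 + l)
J(45) + 24619 = (-1768 + 45² + 87*45) + 24619 = (-1768 + 2025 + 3915) + 24619 = 4172 + 24619 = 28791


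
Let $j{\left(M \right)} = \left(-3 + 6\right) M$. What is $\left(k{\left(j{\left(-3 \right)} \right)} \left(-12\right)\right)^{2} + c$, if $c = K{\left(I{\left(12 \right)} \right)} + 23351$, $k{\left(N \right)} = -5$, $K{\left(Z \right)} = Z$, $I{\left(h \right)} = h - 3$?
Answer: $26960$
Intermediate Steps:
$I{\left(h \right)} = -3 + h$ ($I{\left(h \right)} = h - 3 = -3 + h$)
$j{\left(M \right)} = 3 M$
$c = 23360$ ($c = \left(-3 + 12\right) + 23351 = 9 + 23351 = 23360$)
$\left(k{\left(j{\left(-3 \right)} \right)} \left(-12\right)\right)^{2} + c = \left(\left(-5\right) \left(-12\right)\right)^{2} + 23360 = 60^{2} + 23360 = 3600 + 23360 = 26960$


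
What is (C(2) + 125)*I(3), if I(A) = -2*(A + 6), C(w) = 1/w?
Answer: -2259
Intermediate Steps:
C(w) = 1/w
I(A) = -12 - 2*A (I(A) = -2*(6 + A) = -12 - 2*A)
(C(2) + 125)*I(3) = (1/2 + 125)*(-12 - 2*3) = (1/2 + 125)*(-12 - 6) = (251/2)*(-18) = -2259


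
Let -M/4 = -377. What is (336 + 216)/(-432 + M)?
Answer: 138/269 ≈ 0.51301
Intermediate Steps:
M = 1508 (M = -4*(-377) = 1508)
(336 + 216)/(-432 + M) = (336 + 216)/(-432 + 1508) = 552/1076 = 552*(1/1076) = 138/269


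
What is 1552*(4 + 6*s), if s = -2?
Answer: -12416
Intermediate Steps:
1552*(4 + 6*s) = 1552*(4 + 6*(-2)) = 1552*(4 - 12) = 1552*(-8) = -12416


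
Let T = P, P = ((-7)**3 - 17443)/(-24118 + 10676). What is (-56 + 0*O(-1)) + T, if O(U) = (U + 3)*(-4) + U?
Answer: -367483/6721 ≈ -54.677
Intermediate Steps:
P = 8893/6721 (P = (-343 - 17443)/(-13442) = -17786*(-1/13442) = 8893/6721 ≈ 1.3232)
T = 8893/6721 ≈ 1.3232
O(U) = -12 - 3*U (O(U) = (3 + U)*(-4) + U = (-12 - 4*U) + U = -12 - 3*U)
(-56 + 0*O(-1)) + T = (-56 + 0*(-12 - 3*(-1))) + 8893/6721 = (-56 + 0*(-12 + 3)) + 8893/6721 = (-56 + 0*(-9)) + 8893/6721 = (-56 + 0) + 8893/6721 = -56 + 8893/6721 = -367483/6721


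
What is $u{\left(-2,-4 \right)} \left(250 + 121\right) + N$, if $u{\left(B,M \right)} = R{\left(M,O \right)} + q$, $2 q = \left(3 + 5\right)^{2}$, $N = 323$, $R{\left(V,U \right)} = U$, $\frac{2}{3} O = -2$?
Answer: $11082$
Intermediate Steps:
$O = -3$ ($O = \frac{3}{2} \left(-2\right) = -3$)
$q = 32$ ($q = \frac{\left(3 + 5\right)^{2}}{2} = \frac{8^{2}}{2} = \frac{1}{2} \cdot 64 = 32$)
$u{\left(B,M \right)} = 29$ ($u{\left(B,M \right)} = -3 + 32 = 29$)
$u{\left(-2,-4 \right)} \left(250 + 121\right) + N = 29 \left(250 + 121\right) + 323 = 29 \cdot 371 + 323 = 10759 + 323 = 11082$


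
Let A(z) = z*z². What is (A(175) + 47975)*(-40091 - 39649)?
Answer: -431182089000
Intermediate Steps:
A(z) = z³
(A(175) + 47975)*(-40091 - 39649) = (175³ + 47975)*(-40091 - 39649) = (5359375 + 47975)*(-79740) = 5407350*(-79740) = -431182089000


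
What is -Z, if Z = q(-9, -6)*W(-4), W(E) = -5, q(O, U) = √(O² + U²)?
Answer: 15*√13 ≈ 54.083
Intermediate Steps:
Z = -15*√13 (Z = √((-9)² + (-6)²)*(-5) = √(81 + 36)*(-5) = √117*(-5) = (3*√13)*(-5) = -15*√13 ≈ -54.083)
-Z = -(-15)*√13 = 15*√13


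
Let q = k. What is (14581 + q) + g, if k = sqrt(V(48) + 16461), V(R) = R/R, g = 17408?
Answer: 31989 + sqrt(16462) ≈ 32117.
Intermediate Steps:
V(R) = 1
k = sqrt(16462) (k = sqrt(1 + 16461) = sqrt(16462) ≈ 128.30)
q = sqrt(16462) ≈ 128.30
(14581 + q) + g = (14581 + sqrt(16462)) + 17408 = 31989 + sqrt(16462)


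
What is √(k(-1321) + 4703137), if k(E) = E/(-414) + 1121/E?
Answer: 5*√6251894566402702/182298 ≈ 2168.7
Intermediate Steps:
k(E) = 1121/E - E/414 (k(E) = E*(-1/414) + 1121/E = -E/414 + 1121/E = 1121/E - E/414)
√(k(-1321) + 4703137) = √((1121/(-1321) - 1/414*(-1321)) + 4703137) = √((1121*(-1/1321) + 1321/414) + 4703137) = √((-1121/1321 + 1321/414) + 4703137) = √(1280947/546894 + 4703137) = √(2572118687425/546894) = 5*√6251894566402702/182298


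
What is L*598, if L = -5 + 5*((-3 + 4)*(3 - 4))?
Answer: -5980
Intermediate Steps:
L = -10 (L = -5 + 5*(1*(-1)) = -5 + 5*(-1) = -5 - 5 = -10)
L*598 = -10*598 = -5980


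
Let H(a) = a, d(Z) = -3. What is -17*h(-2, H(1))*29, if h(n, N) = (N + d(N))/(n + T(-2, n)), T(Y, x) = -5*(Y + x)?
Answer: 493/9 ≈ 54.778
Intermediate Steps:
T(Y, x) = -5*Y - 5*x
h(n, N) = (-3 + N)/(10 - 4*n) (h(n, N) = (N - 3)/(n + (-5*(-2) - 5*n)) = (-3 + N)/(n + (10 - 5*n)) = (-3 + N)/(10 - 4*n))
-17*h(-2, H(1))*29 = -17*(3 - 1*1)/(2*(-5 + 2*(-2)))*29 = -17*(3 - 1)/(2*(-5 - 4))*29 = -17*2/(2*(-9))*29 = -17*(-1)*2/(2*9)*29 = -17*(-⅑)*29 = (17/9)*29 = 493/9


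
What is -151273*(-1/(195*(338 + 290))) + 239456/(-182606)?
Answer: -850212161/11180965380 ≈ -0.076041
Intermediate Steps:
-151273*(-1/(195*(338 + 290))) + 239456/(-182606) = -151273/((-195*628)) + 239456*(-1/182606) = -151273/(-122460) - 119728/91303 = -151273*(-1/122460) - 119728/91303 = 151273/122460 - 119728/91303 = -850212161/11180965380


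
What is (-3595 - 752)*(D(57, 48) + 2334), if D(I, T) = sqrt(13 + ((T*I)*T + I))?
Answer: -10145898 - 4347*sqrt(131398) ≈ -1.1722e+7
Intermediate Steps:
D(I, T) = sqrt(13 + I + I*T**2) (D(I, T) = sqrt(13 + ((I*T)*T + I)) = sqrt(13 + (I*T**2 + I)) = sqrt(13 + (I + I*T**2)) = sqrt(13 + I + I*T**2))
(-3595 - 752)*(D(57, 48) + 2334) = (-3595 - 752)*(sqrt(13 + 57 + 57*48**2) + 2334) = -4347*(sqrt(13 + 57 + 57*2304) + 2334) = -4347*(sqrt(13 + 57 + 131328) + 2334) = -4347*(sqrt(131398) + 2334) = -4347*(2334 + sqrt(131398)) = -10145898 - 4347*sqrt(131398)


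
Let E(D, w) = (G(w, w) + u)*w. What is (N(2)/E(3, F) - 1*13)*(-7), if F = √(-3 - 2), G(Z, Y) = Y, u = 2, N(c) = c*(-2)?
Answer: 791/9 - 56*I*√5/45 ≈ 87.889 - 2.7827*I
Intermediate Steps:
N(c) = -2*c
F = I*√5 (F = √(-5) = I*√5 ≈ 2.2361*I)
E(D, w) = w*(2 + w) (E(D, w) = (w + 2)*w = (2 + w)*w = w*(2 + w))
(N(2)/E(3, F) - 1*13)*(-7) = ((-2*2)/(((I*√5)*(2 + I*√5))) - 1*13)*(-7) = (-4*(-I*√5/(5*(2 + I*√5))) - 13)*(-7) = (-(-4)*I*√5/(5*(2 + I*√5)) - 13)*(-7) = (4*I*√5/(5*(2 + I*√5)) - 13)*(-7) = (-13 + 4*I*√5/(5*(2 + I*√5)))*(-7) = 91 - 28*I*√5/(5*(2 + I*√5))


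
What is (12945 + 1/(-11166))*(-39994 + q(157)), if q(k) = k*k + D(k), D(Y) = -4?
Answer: -2218603845281/11166 ≈ -1.9869e+8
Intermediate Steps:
q(k) = -4 + k² (q(k) = k*k - 4 = k² - 4 = -4 + k²)
(12945 + 1/(-11166))*(-39994 + q(157)) = (12945 + 1/(-11166))*(-39994 + (-4 + 157²)) = (12945 - 1/11166)*(-39994 + (-4 + 24649)) = 144543869*(-39994 + 24645)/11166 = (144543869/11166)*(-15349) = -2218603845281/11166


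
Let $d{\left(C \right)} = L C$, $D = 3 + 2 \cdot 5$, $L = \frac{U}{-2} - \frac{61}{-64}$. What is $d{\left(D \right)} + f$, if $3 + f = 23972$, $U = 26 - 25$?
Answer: $\frac{1534393}{64} \approx 23975.0$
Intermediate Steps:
$U = 1$
$L = \frac{29}{64}$ ($L = 1 \frac{1}{-2} - \frac{61}{-64} = 1 \left(- \frac{1}{2}\right) - - \frac{61}{64} = - \frac{1}{2} + \frac{61}{64} = \frac{29}{64} \approx 0.45313$)
$D = 13$ ($D = 3 + 10 = 13$)
$f = 23969$ ($f = -3 + 23972 = 23969$)
$d{\left(C \right)} = \frac{29 C}{64}$
$d{\left(D \right)} + f = \frac{29}{64} \cdot 13 + 23969 = \frac{377}{64} + 23969 = \frac{1534393}{64}$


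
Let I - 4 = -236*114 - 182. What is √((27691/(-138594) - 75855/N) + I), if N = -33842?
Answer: 2*I*√9308268858298372444641/1172574537 ≈ 164.56*I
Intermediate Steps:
I = -27082 (I = 4 + (-236*114 - 182) = 4 + (-26904 - 182) = 4 - 27086 = -27082)
√((27691/(-138594) - 75855/N) + I) = √((27691/(-138594) - 75855/(-33842)) - 27082) = √((27691*(-1/138594) - 75855*(-1/33842)) - 27082) = √((-27691/138594 + 75855/33842) - 27082) = √(2393982262/1172574537 - 27082) = √(-31753269628772/1172574537) = 2*I*√9308268858298372444641/1172574537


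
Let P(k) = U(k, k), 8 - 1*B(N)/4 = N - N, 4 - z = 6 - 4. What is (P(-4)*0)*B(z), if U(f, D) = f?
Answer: 0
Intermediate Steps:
z = 2 (z = 4 - (6 - 4) = 4 - 1*2 = 4 - 2 = 2)
B(N) = 32 (B(N) = 32 - 4*(N - N) = 32 - 4*0 = 32 + 0 = 32)
P(k) = k
(P(-4)*0)*B(z) = -4*0*32 = 0*32 = 0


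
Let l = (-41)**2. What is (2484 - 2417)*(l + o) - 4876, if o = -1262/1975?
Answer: 212723671/1975 ≈ 1.0771e+5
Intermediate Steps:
o = -1262/1975 (o = -1262*1/1975 = -1262/1975 ≈ -0.63899)
l = 1681
(2484 - 2417)*(l + o) - 4876 = (2484 - 2417)*(1681 - 1262/1975) - 4876 = 67*(3318713/1975) - 4876 = 222353771/1975 - 4876 = 212723671/1975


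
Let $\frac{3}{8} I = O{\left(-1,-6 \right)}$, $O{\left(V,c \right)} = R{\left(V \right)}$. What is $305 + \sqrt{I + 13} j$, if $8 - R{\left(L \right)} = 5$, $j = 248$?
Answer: $305 + 248 \sqrt{21} \approx 1441.5$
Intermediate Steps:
$R{\left(L \right)} = 3$ ($R{\left(L \right)} = 8 - 5 = 3$)
$O{\left(V,c \right)} = 3$
$I = 8$ ($I = \frac{8}{3} \cdot 3 = 8$)
$305 + \sqrt{I + 13} j = 305 + \sqrt{8 + 13} \cdot 248 = 305 + \sqrt{21} \cdot 248 = 305 + 248 \sqrt{21}$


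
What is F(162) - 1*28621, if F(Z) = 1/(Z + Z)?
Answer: -9273203/324 ≈ -28621.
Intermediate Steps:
F(Z) = 1/(2*Z)
F(162) - 1*28621 = (1/2)/162 - 1*28621 = (1/2)*(1/162) - 28621 = 1/324 - 28621 = -9273203/324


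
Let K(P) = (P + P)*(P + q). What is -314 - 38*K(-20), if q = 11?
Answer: -13994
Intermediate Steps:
K(P) = 2*P*(11 + P) (K(P) = (P + P)*(P + 11) = (2*P)*(11 + P) = 2*P*(11 + P))
-314 - 38*K(-20) = -314 - 76*(-20)*(11 - 20) = -314 - 76*(-20)*(-9) = -314 - 38*360 = -314 - 13680 = -13994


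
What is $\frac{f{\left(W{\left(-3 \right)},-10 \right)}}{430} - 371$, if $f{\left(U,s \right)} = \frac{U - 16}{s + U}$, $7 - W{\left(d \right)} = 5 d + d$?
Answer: $- \frac{797647}{2150} \approx -371.0$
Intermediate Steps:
$W{\left(d \right)} = 7 - 6 d$ ($W{\left(d \right)} = 7 - \left(5 d + d\right) = 7 - 6 d$)
$f{\left(U,s \right)} = \frac{-16 + U}{U + s}$
$\frac{f{\left(W{\left(-3 \right)},-10 \right)}}{430} - 371 = \frac{\frac{1}{\left(7 - -18\right) - 10} \left(-16 + \left(7 - -18\right)\right)}{430} - 371 = \frac{-16 + \left(7 + 18\right)}{\left(7 + 18\right) - 10} \cdot \frac{1}{430} - 371 = \frac{-16 + 25}{25 - 10} \cdot \frac{1}{430} - 371 = \frac{1}{15} \cdot 9 \cdot \frac{1}{430} - 371 = \frac{3}{5} \cdot \frac{1}{430} - 371 = \frac{3}{2150} - 371 = - \frac{797647}{2150}$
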